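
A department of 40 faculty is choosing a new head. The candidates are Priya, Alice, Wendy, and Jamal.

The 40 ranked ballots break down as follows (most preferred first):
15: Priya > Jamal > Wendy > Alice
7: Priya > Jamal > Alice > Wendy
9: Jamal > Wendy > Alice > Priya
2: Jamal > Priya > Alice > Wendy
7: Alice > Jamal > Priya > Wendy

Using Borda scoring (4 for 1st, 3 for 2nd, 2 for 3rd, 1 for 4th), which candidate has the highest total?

Priya: 15×4 + 7×4 + 9×1 + 2×3 + 7×2 = 117
Alice: 15×1 + 7×2 + 9×2 + 2×2 + 7×4 = 79
Wendy: 15×2 + 7×1 + 9×3 + 2×1 + 7×1 = 73
Jamal: 15×3 + 7×3 + 9×4 + 2×4 + 7×3 = 131

Jamal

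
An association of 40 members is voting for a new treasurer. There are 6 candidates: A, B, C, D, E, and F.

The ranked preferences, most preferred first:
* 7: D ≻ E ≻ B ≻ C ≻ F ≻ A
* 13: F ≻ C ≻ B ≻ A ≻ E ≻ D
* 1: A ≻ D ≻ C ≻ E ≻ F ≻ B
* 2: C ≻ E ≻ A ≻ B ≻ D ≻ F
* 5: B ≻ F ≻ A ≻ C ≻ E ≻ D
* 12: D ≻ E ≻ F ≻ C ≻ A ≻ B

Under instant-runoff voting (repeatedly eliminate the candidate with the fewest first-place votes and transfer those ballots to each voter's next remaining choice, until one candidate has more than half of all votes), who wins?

D

Round 1: A 1, B 5, C 2, D 19, E 0, F 13. E eliminated.
Round 2: A 1, B 5, C 2, D 19, F 13. A eliminated.
Round 3: B 5, C 2, D 20, F 13. C eliminated.
Round 4: B 7, D 20, F 13. B eliminated.
Round 5: D 22, F 18. D has a majority (≥21).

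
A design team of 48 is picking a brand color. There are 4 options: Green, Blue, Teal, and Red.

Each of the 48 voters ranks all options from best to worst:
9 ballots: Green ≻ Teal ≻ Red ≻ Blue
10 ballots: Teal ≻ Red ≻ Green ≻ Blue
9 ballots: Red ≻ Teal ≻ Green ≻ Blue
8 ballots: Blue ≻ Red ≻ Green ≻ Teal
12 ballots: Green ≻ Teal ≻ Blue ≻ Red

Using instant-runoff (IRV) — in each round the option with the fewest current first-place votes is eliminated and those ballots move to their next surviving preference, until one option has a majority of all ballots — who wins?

Round 1: Green 21, Blue 8, Teal 10, Red 9. Blue eliminated.
Round 2: Green 21, Teal 10, Red 17. Teal eliminated.
Round 3: Green 21, Red 27. Red has a majority (≥25).

Red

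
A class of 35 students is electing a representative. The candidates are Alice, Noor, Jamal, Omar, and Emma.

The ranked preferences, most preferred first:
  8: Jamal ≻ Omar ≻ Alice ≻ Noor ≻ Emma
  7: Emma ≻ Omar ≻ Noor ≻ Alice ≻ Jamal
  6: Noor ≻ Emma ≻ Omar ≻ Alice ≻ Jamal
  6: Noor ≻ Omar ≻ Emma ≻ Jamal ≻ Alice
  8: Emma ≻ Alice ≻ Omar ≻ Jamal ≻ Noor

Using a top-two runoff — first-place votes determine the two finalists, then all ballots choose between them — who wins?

Noor

Round 1 first-place votes: Alice 0, Noor 12, Jamal 8, Omar 0, Emma 15. Emma and Noor advance.
Runoff: Emma is ranked above Noor on 15 ballots, Noor above Emma on 20.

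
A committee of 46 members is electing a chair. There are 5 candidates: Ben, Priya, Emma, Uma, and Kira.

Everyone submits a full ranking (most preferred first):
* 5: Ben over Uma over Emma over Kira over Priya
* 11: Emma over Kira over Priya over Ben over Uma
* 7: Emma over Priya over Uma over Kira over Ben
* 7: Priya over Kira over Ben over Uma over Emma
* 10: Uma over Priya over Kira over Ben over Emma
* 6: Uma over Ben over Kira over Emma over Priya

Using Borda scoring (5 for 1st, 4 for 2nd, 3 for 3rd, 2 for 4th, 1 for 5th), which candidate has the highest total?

Priya

Ben: 5×5 + 11×2 + 7×1 + 7×3 + 10×2 + 6×4 = 119
Priya: 5×1 + 11×3 + 7×4 + 7×5 + 10×4 + 6×1 = 147
Emma: 5×3 + 11×5 + 7×5 + 7×1 + 10×1 + 6×2 = 134
Uma: 5×4 + 11×1 + 7×3 + 7×2 + 10×5 + 6×5 = 146
Kira: 5×2 + 11×4 + 7×2 + 7×4 + 10×3 + 6×3 = 144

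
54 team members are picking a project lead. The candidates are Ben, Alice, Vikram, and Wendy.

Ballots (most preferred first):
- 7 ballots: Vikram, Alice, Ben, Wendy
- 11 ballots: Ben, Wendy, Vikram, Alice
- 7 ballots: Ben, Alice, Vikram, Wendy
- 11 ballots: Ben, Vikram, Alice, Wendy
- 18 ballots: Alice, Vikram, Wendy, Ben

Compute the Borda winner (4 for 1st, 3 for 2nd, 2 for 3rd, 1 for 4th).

Ben: 7×2 + 11×4 + 7×4 + 11×4 + 18×1 = 148
Alice: 7×3 + 11×1 + 7×3 + 11×2 + 18×4 = 147
Vikram: 7×4 + 11×2 + 7×2 + 11×3 + 18×3 = 151
Wendy: 7×1 + 11×3 + 7×1 + 11×1 + 18×2 = 94

Vikram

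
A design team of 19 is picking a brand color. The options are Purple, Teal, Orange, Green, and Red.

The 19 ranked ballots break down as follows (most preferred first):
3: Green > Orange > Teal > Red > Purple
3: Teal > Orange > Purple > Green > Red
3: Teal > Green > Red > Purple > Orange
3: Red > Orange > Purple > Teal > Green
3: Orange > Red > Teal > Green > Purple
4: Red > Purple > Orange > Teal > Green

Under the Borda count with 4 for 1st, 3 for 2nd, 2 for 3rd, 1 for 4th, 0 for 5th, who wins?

Orange

Purple: 3×0 + 3×2 + 3×1 + 3×2 + 3×0 + 4×3 = 27
Teal: 3×2 + 3×4 + 3×4 + 3×1 + 3×2 + 4×1 = 43
Orange: 3×3 + 3×3 + 3×0 + 3×3 + 3×4 + 4×2 = 47
Green: 3×4 + 3×1 + 3×3 + 3×0 + 3×1 + 4×0 = 27
Red: 3×1 + 3×0 + 3×2 + 3×4 + 3×3 + 4×4 = 46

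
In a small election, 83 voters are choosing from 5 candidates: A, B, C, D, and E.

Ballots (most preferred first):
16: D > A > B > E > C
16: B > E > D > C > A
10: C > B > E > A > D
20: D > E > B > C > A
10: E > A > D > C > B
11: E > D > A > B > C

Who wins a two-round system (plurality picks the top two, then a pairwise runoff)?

Round 1 first-place votes: A 0, B 16, C 10, D 36, E 21. D and E advance.
Runoff: D is ranked above E on 36 ballots, E above D on 47.

E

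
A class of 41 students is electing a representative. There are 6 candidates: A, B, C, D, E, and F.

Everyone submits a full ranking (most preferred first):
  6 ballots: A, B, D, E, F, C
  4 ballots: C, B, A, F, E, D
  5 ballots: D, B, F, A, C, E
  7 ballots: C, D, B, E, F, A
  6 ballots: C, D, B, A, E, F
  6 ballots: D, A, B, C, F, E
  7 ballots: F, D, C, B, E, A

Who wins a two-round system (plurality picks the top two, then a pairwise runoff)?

D

Round 1 first-place votes: A 6, B 0, C 17, D 11, E 0, F 7. C and D advance.
Runoff: C is ranked above D on 17 ballots, D above C on 24.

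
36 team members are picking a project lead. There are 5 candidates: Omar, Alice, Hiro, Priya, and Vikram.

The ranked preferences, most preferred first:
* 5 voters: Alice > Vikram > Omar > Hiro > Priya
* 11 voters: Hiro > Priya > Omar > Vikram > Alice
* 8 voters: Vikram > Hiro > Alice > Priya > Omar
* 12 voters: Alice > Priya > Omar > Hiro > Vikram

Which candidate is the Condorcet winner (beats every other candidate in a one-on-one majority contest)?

Hiro

Hiro vs Omar: 19–17
Hiro vs Alice: 19–17
Hiro vs Priya: 24–12
Hiro vs Vikram: 23–13
Hiro beats every other candidate.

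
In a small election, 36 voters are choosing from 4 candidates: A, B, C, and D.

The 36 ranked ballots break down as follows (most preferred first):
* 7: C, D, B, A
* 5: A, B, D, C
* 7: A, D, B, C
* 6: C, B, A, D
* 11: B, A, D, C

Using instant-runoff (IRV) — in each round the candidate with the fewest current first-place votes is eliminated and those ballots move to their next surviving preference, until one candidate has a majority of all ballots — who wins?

Round 1: A 12, B 11, C 13, D 0. D eliminated.
Round 2: A 12, B 11, C 13. B eliminated.
Round 3: A 23, C 13. A has a majority (≥19).

A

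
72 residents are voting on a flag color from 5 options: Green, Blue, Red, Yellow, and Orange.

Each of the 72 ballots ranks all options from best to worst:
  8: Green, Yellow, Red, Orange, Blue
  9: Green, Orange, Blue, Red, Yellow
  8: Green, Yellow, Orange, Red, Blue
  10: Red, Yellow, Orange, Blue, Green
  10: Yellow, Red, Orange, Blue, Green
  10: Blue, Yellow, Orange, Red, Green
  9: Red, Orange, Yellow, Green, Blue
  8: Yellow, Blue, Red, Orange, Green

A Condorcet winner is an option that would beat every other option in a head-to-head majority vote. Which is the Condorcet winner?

Yellow vs Green: 47–25
Yellow vs Blue: 53–19
Yellow vs Red: 44–28
Yellow vs Orange: 54–18
Yellow beats every other option.

Yellow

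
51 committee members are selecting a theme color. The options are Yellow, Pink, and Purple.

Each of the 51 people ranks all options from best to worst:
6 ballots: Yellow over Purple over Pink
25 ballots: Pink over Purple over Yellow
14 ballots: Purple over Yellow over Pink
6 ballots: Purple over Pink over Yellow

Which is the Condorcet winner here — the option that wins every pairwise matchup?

Purple

Purple vs Yellow: 45–6
Purple vs Pink: 26–25
Purple beats every other option.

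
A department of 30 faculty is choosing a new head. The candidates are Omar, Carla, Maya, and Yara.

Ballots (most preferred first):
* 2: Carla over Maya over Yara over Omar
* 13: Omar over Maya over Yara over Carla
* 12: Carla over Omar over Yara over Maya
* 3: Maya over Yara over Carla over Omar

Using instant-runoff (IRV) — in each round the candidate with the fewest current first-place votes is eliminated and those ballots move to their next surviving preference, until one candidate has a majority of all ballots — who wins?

Round 1: Omar 13, Carla 14, Maya 3, Yara 0. Yara eliminated.
Round 2: Omar 13, Carla 14, Maya 3. Maya eliminated.
Round 3: Omar 13, Carla 17. Carla has a majority (≥16).

Carla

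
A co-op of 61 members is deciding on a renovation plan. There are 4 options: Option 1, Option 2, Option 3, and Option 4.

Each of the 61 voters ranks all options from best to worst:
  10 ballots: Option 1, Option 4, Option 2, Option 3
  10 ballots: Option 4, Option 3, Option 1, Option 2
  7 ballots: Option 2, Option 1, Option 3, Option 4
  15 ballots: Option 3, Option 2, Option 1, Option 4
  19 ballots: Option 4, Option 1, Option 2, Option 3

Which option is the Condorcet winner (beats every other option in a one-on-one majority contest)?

Option 1 vs Option 2: 39–22
Option 1 vs Option 3: 36–25
Option 1 vs Option 4: 32–29
Option 1 beats every other option.

Option 1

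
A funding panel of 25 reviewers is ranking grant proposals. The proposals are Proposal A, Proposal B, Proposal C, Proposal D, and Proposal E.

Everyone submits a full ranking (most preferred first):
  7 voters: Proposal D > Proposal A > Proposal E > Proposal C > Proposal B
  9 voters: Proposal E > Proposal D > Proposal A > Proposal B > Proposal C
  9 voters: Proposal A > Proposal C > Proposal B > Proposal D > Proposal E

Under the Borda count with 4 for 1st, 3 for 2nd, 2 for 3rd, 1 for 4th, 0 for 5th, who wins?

Proposal A: 7×3 + 9×2 + 9×4 = 75
Proposal B: 7×0 + 9×1 + 9×2 = 27
Proposal C: 7×1 + 9×0 + 9×3 = 34
Proposal D: 7×4 + 9×3 + 9×1 = 64
Proposal E: 7×2 + 9×4 + 9×0 = 50

Proposal A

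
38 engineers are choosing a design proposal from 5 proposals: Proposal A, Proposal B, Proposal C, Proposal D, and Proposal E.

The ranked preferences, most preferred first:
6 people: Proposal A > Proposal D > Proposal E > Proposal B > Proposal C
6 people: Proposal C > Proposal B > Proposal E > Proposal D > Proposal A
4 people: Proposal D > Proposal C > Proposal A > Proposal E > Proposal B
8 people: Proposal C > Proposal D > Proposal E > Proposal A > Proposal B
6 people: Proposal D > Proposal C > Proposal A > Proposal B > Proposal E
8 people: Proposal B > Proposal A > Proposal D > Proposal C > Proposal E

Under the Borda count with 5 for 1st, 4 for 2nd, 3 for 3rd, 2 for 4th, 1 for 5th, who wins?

Proposal D

Proposal A: 6×5 + 6×1 + 4×3 + 8×2 + 6×3 + 8×4 = 114
Proposal B: 6×2 + 6×4 + 4×1 + 8×1 + 6×2 + 8×5 = 100
Proposal C: 6×1 + 6×5 + 4×4 + 8×5 + 6×4 + 8×2 = 132
Proposal D: 6×4 + 6×2 + 4×5 + 8×4 + 6×5 + 8×3 = 142
Proposal E: 6×3 + 6×3 + 4×2 + 8×3 + 6×1 + 8×1 = 82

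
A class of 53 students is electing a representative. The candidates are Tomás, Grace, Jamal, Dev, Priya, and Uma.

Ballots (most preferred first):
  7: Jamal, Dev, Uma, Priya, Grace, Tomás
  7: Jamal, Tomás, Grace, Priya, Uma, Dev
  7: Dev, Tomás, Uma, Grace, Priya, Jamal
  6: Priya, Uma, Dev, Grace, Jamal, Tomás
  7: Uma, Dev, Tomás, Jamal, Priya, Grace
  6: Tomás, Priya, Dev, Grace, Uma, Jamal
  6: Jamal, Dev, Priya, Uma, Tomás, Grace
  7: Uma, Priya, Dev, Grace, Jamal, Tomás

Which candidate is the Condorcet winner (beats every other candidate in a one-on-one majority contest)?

Uma

Uma vs Tomás: 33–20
Uma vs Grace: 40–13
Uma vs Jamal: 33–20
Uma vs Dev: 27–26
Uma vs Priya: 28–25
Uma beats every other candidate.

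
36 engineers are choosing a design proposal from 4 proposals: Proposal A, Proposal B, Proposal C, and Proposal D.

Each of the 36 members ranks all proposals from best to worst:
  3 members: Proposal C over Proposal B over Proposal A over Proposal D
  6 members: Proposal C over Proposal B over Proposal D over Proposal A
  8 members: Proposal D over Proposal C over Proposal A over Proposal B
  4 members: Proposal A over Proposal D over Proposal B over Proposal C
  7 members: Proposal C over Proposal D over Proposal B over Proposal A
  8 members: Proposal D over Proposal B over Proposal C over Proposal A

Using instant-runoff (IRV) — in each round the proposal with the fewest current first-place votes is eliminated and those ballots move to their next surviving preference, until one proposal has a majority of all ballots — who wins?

Round 1: Proposal A 4, Proposal B 0, Proposal C 16, Proposal D 16. Proposal B eliminated.
Round 2: Proposal A 4, Proposal C 16, Proposal D 16. Proposal A eliminated.
Round 3: Proposal C 16, Proposal D 20. Proposal D has a majority (≥19).

Proposal D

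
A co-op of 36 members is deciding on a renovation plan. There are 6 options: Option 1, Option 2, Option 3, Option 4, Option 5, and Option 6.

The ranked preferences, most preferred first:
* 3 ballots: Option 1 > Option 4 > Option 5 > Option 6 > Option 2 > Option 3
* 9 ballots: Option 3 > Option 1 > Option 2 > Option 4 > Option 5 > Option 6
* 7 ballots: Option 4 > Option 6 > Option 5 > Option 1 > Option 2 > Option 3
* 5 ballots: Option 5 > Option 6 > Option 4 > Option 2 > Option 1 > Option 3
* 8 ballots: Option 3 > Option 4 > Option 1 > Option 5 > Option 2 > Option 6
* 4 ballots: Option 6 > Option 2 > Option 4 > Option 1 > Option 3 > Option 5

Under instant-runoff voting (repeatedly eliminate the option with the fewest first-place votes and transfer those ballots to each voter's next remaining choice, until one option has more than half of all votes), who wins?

Round 1: Option 1 3, Option 2 0, Option 3 17, Option 4 7, Option 5 5, Option 6 4. Option 2 eliminated.
Round 2: Option 1 3, Option 3 17, Option 4 7, Option 5 5, Option 6 4. Option 1 eliminated.
Round 3: Option 3 17, Option 4 10, Option 5 5, Option 6 4. Option 6 eliminated.
Round 4: Option 3 17, Option 4 14, Option 5 5. Option 5 eliminated.
Round 5: Option 3 17, Option 4 19. Option 4 has a majority (≥19).

Option 4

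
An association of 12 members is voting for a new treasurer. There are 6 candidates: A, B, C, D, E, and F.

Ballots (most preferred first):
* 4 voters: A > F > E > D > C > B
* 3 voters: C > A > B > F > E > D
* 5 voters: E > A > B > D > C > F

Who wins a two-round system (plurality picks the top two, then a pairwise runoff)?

A

Round 1 first-place votes: A 4, B 0, C 3, D 0, E 5, F 0. E and A advance.
Runoff: E is ranked above A on 5 ballots, A above E on 7.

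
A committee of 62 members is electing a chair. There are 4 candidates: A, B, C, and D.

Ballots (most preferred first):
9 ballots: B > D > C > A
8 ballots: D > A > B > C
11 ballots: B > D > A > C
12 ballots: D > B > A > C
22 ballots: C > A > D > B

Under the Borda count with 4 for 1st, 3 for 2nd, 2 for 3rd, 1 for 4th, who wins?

D

A: 9×1 + 8×3 + 11×2 + 12×2 + 22×3 = 145
B: 9×4 + 8×2 + 11×4 + 12×3 + 22×1 = 154
C: 9×2 + 8×1 + 11×1 + 12×1 + 22×4 = 137
D: 9×3 + 8×4 + 11×3 + 12×4 + 22×2 = 184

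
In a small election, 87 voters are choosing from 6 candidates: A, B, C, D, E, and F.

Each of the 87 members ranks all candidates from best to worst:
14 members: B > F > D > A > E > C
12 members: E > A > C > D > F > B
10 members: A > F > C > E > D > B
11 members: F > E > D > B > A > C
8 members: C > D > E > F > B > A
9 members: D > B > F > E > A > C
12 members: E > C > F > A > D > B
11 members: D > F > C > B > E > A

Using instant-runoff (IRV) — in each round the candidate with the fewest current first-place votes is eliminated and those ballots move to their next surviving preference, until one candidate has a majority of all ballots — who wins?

Round 1: A 10, B 14, C 8, D 20, E 24, F 11. C eliminated.
Round 2: A 10, B 14, D 28, E 24, F 11. A eliminated.
Round 3: B 14, D 28, E 24, F 21. B eliminated.
Round 4: D 28, E 24, F 35. E eliminated.
Round 5: D 40, F 47. F has a majority (≥44).

F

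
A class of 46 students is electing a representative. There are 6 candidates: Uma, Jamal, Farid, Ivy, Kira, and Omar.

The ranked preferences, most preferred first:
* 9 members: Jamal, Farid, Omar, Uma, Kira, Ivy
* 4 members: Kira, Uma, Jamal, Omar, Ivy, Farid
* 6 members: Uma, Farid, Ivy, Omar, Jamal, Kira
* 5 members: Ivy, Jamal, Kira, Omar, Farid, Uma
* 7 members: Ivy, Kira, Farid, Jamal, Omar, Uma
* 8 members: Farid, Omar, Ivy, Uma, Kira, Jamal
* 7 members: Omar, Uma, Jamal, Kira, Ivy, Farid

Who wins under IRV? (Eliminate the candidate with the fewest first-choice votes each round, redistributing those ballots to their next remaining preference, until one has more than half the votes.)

Round 1: Uma 6, Jamal 9, Farid 8, Ivy 12, Kira 4, Omar 7. Kira eliminated.
Round 2: Uma 10, Jamal 9, Farid 8, Ivy 12, Omar 7. Omar eliminated.
Round 3: Uma 17, Jamal 9, Farid 8, Ivy 12. Farid eliminated.
Round 4: Uma 17, Jamal 9, Ivy 20. Jamal eliminated.
Round 5: Uma 26, Ivy 20. Uma has a majority (≥24).

Uma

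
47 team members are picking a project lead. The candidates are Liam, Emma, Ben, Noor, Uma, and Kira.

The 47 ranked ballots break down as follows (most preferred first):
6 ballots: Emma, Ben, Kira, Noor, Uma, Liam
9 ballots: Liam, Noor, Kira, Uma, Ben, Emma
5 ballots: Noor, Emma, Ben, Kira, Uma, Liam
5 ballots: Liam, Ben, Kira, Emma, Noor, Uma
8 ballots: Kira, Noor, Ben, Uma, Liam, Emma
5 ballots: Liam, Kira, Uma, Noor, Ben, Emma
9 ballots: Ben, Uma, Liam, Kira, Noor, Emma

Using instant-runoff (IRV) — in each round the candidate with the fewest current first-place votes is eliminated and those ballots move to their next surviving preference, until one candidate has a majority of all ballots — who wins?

Round 1: Liam 19, Emma 6, Ben 9, Noor 5, Uma 0, Kira 8. Uma eliminated.
Round 2: Liam 19, Emma 6, Ben 9, Noor 5, Kira 8. Noor eliminated.
Round 3: Liam 19, Emma 11, Ben 9, Kira 8. Kira eliminated.
Round 4: Liam 19, Emma 11, Ben 17. Emma eliminated.
Round 5: Liam 19, Ben 28. Ben has a majority (≥24).

Ben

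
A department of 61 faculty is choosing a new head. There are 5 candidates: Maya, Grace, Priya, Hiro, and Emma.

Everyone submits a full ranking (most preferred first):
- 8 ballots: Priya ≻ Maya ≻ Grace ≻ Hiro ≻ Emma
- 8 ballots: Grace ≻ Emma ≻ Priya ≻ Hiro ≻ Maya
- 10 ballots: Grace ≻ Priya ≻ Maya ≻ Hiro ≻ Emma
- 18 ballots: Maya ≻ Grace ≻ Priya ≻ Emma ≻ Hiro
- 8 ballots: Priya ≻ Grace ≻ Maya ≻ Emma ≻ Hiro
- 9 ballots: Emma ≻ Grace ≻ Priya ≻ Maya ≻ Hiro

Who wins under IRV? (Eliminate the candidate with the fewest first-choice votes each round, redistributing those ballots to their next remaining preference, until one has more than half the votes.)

Grace

Round 1: Maya 18, Grace 18, Priya 16, Hiro 0, Emma 9. Hiro eliminated.
Round 2: Maya 18, Grace 18, Priya 16, Emma 9. Emma eliminated.
Round 3: Maya 18, Grace 27, Priya 16. Priya eliminated.
Round 4: Maya 26, Grace 35. Grace has a majority (≥31).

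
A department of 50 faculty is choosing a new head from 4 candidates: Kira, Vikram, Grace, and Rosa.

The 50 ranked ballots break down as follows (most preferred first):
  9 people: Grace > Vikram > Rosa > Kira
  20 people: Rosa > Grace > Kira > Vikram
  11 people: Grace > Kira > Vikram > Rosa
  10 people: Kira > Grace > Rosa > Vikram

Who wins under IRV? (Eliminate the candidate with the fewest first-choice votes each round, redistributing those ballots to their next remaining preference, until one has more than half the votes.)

Grace

Round 1: Kira 10, Vikram 0, Grace 20, Rosa 20. Vikram eliminated.
Round 2: Kira 10, Grace 20, Rosa 20. Kira eliminated.
Round 3: Grace 30, Rosa 20. Grace has a majority (≥26).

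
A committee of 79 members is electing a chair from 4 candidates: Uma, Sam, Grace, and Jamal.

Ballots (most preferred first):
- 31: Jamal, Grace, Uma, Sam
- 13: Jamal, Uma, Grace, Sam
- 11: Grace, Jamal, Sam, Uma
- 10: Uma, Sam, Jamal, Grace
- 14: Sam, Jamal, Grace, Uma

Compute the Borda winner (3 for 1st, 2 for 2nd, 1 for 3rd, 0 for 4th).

Uma: 31×1 + 13×2 + 11×0 + 10×3 + 14×0 = 87
Sam: 31×0 + 13×0 + 11×1 + 10×2 + 14×3 = 73
Grace: 31×2 + 13×1 + 11×3 + 10×0 + 14×1 = 122
Jamal: 31×3 + 13×3 + 11×2 + 10×1 + 14×2 = 192

Jamal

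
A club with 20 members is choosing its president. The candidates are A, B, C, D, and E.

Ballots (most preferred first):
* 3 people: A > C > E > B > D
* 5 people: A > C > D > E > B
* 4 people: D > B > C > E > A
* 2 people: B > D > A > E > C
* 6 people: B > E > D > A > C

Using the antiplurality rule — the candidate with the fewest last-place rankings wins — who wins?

E

Last-place votes: A 4, B 5, C 8, D 3, E 0.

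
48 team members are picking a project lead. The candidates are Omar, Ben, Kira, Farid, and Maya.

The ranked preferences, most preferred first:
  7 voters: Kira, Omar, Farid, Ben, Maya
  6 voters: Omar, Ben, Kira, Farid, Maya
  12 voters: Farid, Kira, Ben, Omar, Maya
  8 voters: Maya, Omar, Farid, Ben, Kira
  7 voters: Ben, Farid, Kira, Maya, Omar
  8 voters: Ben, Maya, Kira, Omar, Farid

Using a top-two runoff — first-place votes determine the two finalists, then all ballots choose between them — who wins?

Round 1 first-place votes: Omar 6, Ben 15, Kira 7, Farid 12, Maya 8. Ben and Farid advance.
Runoff: Ben is ranked above Farid on 21 ballots, Farid above Ben on 27.

Farid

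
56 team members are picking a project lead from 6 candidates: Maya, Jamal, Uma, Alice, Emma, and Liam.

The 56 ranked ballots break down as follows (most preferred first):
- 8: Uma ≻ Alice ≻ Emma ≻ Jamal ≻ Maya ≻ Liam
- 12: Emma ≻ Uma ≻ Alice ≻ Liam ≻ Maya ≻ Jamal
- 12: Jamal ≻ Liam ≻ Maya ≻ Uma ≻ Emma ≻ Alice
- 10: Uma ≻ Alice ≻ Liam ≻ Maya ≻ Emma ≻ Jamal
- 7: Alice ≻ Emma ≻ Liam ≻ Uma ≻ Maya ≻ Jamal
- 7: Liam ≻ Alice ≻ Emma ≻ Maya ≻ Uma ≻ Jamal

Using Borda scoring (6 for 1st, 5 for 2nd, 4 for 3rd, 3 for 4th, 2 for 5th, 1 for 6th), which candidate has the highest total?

Maya: 8×2 + 12×2 + 12×4 + 10×3 + 7×2 + 7×3 = 153
Jamal: 8×3 + 12×1 + 12×6 + 10×1 + 7×1 + 7×1 = 132
Uma: 8×6 + 12×5 + 12×3 + 10×6 + 7×3 + 7×2 = 239
Alice: 8×5 + 12×4 + 12×1 + 10×5 + 7×6 + 7×5 = 227
Emma: 8×4 + 12×6 + 12×2 + 10×2 + 7×5 + 7×4 = 211
Liam: 8×1 + 12×3 + 12×5 + 10×4 + 7×4 + 7×6 = 214

Uma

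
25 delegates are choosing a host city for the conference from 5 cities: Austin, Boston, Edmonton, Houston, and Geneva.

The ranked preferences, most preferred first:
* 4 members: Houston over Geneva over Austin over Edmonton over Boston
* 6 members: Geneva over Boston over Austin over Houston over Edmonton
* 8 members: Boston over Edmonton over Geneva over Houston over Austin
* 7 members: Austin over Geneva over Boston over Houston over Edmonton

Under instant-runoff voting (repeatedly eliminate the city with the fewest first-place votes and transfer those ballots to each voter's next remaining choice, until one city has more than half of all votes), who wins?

Geneva

Round 1: Austin 7, Boston 8, Edmonton 0, Houston 4, Geneva 6. Edmonton eliminated.
Round 2: Austin 7, Boston 8, Houston 4, Geneva 6. Houston eliminated.
Round 3: Austin 7, Boston 8, Geneva 10. Austin eliminated.
Round 4: Boston 8, Geneva 17. Geneva has a majority (≥13).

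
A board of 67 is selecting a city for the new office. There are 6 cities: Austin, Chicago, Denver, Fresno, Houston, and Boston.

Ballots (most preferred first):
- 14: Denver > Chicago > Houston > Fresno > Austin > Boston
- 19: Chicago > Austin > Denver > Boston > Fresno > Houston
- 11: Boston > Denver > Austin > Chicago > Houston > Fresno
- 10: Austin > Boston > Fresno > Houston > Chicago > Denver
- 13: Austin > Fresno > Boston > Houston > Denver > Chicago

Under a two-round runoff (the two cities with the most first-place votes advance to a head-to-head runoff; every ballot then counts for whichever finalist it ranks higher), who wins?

Austin

Round 1 first-place votes: Austin 23, Chicago 19, Denver 14, Fresno 0, Houston 0, Boston 11. Austin and Chicago advance.
Runoff: Austin is ranked above Chicago on 34 ballots, Chicago above Austin on 33.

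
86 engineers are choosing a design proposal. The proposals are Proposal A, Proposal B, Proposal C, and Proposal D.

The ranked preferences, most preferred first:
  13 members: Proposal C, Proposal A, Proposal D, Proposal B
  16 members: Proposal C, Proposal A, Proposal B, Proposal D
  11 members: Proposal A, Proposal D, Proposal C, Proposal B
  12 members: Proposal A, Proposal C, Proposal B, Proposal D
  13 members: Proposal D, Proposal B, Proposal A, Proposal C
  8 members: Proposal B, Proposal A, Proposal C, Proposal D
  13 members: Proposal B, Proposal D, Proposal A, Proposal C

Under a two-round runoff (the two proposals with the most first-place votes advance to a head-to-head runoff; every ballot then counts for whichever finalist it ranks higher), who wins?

Round 1 first-place votes: Proposal A 23, Proposal B 21, Proposal C 29, Proposal D 13. Proposal C and Proposal A advance.
Runoff: Proposal C is ranked above Proposal A on 29 ballots, Proposal A above Proposal C on 57.

Proposal A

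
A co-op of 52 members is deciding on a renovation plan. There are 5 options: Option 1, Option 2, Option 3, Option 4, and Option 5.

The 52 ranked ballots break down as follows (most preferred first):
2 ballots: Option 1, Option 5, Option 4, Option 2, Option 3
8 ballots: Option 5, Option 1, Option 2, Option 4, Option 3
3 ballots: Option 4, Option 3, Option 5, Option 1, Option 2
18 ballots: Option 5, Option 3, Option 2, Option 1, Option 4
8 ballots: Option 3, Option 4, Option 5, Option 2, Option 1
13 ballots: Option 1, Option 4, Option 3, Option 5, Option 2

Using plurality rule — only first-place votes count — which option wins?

Option 5

First-place votes: Option 1 15, Option 2 0, Option 3 8, Option 4 3, Option 5 26.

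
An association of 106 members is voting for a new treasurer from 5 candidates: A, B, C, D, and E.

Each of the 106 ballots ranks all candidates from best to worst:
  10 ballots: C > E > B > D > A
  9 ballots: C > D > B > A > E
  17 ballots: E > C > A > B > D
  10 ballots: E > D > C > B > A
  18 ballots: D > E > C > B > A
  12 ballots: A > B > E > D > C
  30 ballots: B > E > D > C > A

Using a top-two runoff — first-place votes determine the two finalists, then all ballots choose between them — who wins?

Round 1 first-place votes: A 12, B 30, C 19, D 18, E 27. B and E advance.
Runoff: B is ranked above E on 51 ballots, E above B on 55.

E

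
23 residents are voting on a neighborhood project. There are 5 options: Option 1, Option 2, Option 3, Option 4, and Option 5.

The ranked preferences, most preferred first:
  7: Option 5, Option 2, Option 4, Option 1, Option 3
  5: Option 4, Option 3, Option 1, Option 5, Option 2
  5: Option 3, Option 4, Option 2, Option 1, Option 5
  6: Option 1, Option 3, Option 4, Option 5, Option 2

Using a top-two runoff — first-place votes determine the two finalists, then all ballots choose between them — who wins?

Option 1

Round 1 first-place votes: Option 1 6, Option 2 0, Option 3 5, Option 4 5, Option 5 7. Option 5 and Option 1 advance.
Runoff: Option 5 is ranked above Option 1 on 7 ballots, Option 1 above Option 5 on 16.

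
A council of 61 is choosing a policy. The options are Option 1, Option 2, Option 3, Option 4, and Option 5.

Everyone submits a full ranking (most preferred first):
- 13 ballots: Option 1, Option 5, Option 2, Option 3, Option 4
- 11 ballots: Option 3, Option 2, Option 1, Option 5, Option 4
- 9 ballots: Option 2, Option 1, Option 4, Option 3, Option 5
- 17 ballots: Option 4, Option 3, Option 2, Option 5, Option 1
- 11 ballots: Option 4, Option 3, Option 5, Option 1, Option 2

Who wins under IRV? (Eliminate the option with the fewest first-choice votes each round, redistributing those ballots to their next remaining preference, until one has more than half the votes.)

Option 1

Round 1: Option 1 13, Option 2 9, Option 3 11, Option 4 28, Option 5 0. Option 5 eliminated.
Round 2: Option 1 13, Option 2 9, Option 3 11, Option 4 28. Option 2 eliminated.
Round 3: Option 1 22, Option 3 11, Option 4 28. Option 3 eliminated.
Round 4: Option 1 33, Option 4 28. Option 1 has a majority (≥31).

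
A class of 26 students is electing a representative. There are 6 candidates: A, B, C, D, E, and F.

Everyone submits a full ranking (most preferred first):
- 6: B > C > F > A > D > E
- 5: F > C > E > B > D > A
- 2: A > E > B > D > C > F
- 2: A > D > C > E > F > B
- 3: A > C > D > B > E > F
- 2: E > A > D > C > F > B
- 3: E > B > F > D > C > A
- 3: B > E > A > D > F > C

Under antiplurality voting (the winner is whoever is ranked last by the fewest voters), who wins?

D

Last-place votes: A 8, B 4, C 3, D 0, E 6, F 5.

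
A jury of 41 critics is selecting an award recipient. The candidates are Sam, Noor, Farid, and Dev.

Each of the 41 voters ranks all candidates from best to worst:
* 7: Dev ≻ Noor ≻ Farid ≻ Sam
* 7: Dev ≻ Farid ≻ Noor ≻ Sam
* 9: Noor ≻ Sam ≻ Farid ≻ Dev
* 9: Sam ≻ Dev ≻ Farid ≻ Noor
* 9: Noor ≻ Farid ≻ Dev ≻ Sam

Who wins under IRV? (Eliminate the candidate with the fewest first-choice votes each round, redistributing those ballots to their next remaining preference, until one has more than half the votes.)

Dev

Round 1: Sam 9, Noor 18, Farid 0, Dev 14. Farid eliminated.
Round 2: Sam 9, Noor 18, Dev 14. Sam eliminated.
Round 3: Noor 18, Dev 23. Dev has a majority (≥21).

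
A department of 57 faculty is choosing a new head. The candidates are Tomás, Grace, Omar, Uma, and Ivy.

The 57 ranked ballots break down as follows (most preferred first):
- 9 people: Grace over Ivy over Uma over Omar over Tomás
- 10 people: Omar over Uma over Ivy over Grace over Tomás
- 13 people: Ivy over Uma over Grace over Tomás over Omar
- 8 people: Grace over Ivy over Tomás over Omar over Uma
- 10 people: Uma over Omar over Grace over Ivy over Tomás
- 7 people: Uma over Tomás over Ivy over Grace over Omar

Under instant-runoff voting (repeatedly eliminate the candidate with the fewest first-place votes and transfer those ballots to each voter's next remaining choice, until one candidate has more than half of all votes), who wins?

Uma

Round 1: Tomás 0, Grace 17, Omar 10, Uma 17, Ivy 13. Tomás eliminated.
Round 2: Grace 17, Omar 10, Uma 17, Ivy 13. Omar eliminated.
Round 3: Grace 17, Uma 27, Ivy 13. Ivy eliminated.
Round 4: Grace 17, Uma 40. Uma has a majority (≥29).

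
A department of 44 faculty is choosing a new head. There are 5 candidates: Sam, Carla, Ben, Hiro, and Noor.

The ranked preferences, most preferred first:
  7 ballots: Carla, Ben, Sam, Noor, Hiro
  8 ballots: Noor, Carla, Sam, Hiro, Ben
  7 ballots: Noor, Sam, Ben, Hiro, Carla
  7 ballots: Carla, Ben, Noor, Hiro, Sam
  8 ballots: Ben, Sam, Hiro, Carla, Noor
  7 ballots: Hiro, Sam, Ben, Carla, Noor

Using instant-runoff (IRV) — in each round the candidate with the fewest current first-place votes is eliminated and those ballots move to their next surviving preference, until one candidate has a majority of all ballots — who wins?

Round 1: Sam 0, Carla 14, Ben 8, Hiro 7, Noor 15. Sam eliminated.
Round 2: Carla 14, Ben 8, Hiro 7, Noor 15. Hiro eliminated.
Round 3: Carla 14, Ben 15, Noor 15. Carla eliminated.
Round 4: Ben 29, Noor 15. Ben has a majority (≥23).

Ben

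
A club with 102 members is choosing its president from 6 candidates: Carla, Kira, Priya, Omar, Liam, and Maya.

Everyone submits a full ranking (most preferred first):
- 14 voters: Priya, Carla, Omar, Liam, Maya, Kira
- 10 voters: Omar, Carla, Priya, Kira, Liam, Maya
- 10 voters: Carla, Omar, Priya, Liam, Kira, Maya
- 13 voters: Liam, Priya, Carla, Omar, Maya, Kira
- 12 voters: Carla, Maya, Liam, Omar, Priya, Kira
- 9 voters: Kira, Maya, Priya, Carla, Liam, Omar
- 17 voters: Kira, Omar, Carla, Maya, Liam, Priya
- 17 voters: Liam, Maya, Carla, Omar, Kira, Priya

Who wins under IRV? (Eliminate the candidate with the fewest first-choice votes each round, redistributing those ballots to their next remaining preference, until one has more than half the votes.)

Carla

Round 1: Carla 22, Kira 26, Priya 14, Omar 10, Liam 30, Maya 0. Maya eliminated.
Round 2: Carla 22, Kira 26, Priya 14, Omar 10, Liam 30. Omar eliminated.
Round 3: Carla 32, Kira 26, Priya 14, Liam 30. Priya eliminated.
Round 4: Carla 46, Kira 26, Liam 30. Kira eliminated.
Round 5: Carla 72, Liam 30. Carla has a majority (≥52).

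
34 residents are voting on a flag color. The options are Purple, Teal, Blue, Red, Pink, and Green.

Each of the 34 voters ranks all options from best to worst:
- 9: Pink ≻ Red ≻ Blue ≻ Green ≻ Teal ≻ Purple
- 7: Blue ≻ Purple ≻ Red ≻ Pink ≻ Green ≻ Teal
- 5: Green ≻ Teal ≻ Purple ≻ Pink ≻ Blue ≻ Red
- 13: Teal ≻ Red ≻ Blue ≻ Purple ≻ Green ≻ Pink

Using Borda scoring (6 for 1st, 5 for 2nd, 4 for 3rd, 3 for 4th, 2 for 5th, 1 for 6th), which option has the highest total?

Red

Purple: 9×1 + 7×5 + 5×4 + 13×3 = 103
Teal: 9×2 + 7×1 + 5×5 + 13×6 = 128
Blue: 9×4 + 7×6 + 5×2 + 13×4 = 140
Red: 9×5 + 7×4 + 5×1 + 13×5 = 143
Pink: 9×6 + 7×3 + 5×3 + 13×1 = 103
Green: 9×3 + 7×2 + 5×6 + 13×2 = 97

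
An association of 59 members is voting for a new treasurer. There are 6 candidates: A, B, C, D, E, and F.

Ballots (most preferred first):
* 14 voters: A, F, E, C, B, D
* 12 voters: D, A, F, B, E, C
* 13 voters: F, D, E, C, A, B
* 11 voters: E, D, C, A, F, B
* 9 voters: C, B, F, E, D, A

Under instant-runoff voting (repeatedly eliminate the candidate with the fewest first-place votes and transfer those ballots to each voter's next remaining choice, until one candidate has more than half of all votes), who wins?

Round 1: A 14, B 0, C 9, D 12, E 11, F 13. B eliminated.
Round 2: A 14, C 9, D 12, E 11, F 13. C eliminated.
Round 3: A 14, D 12, E 11, F 22. E eliminated.
Round 4: A 14, D 23, F 22. A eliminated.
Round 5: D 23, F 36. F has a majority (≥30).

F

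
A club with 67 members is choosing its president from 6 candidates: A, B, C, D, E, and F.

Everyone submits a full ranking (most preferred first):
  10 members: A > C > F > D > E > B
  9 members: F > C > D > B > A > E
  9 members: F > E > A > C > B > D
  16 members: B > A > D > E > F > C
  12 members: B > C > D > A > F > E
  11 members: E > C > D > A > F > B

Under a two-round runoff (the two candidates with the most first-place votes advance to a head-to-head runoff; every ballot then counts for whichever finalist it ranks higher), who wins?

F

Round 1 first-place votes: A 10, B 28, C 0, D 0, E 11, F 18. B and F advance.
Runoff: B is ranked above F on 28 ballots, F above B on 39.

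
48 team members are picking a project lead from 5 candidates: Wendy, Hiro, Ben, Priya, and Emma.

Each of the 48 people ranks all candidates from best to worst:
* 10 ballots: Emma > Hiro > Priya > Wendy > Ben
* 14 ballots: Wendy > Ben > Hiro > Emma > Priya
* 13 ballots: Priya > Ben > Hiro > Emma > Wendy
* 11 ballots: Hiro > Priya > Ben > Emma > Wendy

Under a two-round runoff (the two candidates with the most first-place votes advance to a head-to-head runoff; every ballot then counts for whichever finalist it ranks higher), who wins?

Priya

Round 1 first-place votes: Wendy 14, Hiro 11, Ben 0, Priya 13, Emma 10. Wendy and Priya advance.
Runoff: Wendy is ranked above Priya on 14 ballots, Priya above Wendy on 34.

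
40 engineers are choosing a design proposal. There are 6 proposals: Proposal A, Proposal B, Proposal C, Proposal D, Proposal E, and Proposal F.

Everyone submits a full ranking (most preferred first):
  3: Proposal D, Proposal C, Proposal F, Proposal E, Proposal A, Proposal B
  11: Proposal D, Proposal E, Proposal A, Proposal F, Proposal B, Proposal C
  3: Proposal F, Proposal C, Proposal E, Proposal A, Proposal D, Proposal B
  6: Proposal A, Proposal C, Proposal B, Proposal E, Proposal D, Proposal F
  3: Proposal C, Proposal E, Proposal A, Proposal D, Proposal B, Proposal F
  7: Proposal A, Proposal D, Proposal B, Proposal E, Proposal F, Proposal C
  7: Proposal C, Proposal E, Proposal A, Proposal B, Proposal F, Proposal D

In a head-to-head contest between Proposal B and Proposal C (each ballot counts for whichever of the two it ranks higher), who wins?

Proposal C

Proposal B is ranked above Proposal C on 18 ballots; Proposal C above Proposal B on 22.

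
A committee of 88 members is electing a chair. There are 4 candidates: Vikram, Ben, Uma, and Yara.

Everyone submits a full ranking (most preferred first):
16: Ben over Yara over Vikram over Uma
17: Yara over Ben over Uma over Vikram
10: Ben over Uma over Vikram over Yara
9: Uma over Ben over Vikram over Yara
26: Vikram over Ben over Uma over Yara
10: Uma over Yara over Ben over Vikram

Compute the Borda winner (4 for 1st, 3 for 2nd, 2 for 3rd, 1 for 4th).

Vikram: 16×2 + 17×1 + 10×2 + 9×2 + 26×4 + 10×1 = 201
Ben: 16×4 + 17×3 + 10×4 + 9×3 + 26×3 + 10×2 = 280
Uma: 16×1 + 17×2 + 10×3 + 9×4 + 26×2 + 10×4 = 208
Yara: 16×3 + 17×4 + 10×1 + 9×1 + 26×1 + 10×3 = 191

Ben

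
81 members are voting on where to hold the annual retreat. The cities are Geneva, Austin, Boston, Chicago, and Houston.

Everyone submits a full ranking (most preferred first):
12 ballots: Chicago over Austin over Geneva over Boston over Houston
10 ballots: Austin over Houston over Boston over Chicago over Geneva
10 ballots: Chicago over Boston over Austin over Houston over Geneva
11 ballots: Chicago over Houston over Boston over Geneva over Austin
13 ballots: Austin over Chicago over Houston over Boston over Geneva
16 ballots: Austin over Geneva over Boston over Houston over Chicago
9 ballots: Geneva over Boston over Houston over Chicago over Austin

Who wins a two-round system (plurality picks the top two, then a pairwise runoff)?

Round 1 first-place votes: Geneva 9, Austin 39, Boston 0, Chicago 33, Houston 0. Austin and Chicago advance.
Runoff: Austin is ranked above Chicago on 39 ballots, Chicago above Austin on 42.

Chicago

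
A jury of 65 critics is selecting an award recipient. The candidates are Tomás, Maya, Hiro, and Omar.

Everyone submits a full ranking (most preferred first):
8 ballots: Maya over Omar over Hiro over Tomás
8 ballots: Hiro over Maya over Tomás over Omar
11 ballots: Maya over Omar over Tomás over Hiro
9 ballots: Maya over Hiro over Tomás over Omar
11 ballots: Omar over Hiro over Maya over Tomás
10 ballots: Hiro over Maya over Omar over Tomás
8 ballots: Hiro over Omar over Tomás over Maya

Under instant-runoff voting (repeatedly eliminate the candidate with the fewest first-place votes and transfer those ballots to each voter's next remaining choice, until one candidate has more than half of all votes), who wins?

Hiro

Round 1: Tomás 0, Maya 28, Hiro 26, Omar 11. Tomás eliminated.
Round 2: Maya 28, Hiro 26, Omar 11. Omar eliminated.
Round 3: Maya 28, Hiro 37. Hiro has a majority (≥33).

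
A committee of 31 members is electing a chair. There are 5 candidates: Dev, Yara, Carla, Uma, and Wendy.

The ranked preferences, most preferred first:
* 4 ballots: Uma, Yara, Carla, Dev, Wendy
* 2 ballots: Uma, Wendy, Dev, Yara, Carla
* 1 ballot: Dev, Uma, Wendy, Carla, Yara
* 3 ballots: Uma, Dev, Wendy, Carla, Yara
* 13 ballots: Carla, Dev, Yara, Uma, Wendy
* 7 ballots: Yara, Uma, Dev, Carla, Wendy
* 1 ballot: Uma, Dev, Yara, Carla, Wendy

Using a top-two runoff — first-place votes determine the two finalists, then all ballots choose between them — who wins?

Uma

Round 1 first-place votes: Dev 1, Yara 7, Carla 13, Uma 10, Wendy 0. Carla and Uma advance.
Runoff: Carla is ranked above Uma on 13 ballots, Uma above Carla on 18.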